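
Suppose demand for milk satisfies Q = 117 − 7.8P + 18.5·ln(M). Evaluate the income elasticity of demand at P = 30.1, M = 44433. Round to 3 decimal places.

At P = 30.1, M = 44433: Q = 80.202.
Holding P constant, ∂Q/∂M = 18.5/M = 0.000416357.
η_M = (∂Q/∂M)·(M/Q) = 0.000416357 × (44433/80.202) = 0.231.

0.231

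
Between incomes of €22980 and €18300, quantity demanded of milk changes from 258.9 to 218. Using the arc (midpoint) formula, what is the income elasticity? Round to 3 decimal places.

0.756

ΔQ = 218 − 258.9 = -40.9; midpoint Q̄ = (258.9 + 218)/2 = 238.45.
ΔI = 18300 − 22980 = -4680; midpoint Ī = (22980 + 18300)/2 = 20640.
η = (ΔQ/Q̄) ÷ (ΔI/Ī) = (-40.9/238.45) ÷ (-4680/20640) = 0.756.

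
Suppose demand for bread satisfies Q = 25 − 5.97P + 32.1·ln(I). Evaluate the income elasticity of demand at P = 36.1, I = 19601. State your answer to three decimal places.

At P = 36.1, I = 19601: Q = 126.738.
Holding P constant, ∂Q/∂I = 32.1/I = 0.00163767.
η_I = (∂Q/∂I)·(I/Q) = 0.00163767 × (19601/126.738) = 0.253.

0.253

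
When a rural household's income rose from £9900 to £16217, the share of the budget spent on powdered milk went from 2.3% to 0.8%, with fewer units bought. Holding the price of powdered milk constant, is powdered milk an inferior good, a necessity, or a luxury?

inferior good

Quantity demanded falls as income rises, so η < 0.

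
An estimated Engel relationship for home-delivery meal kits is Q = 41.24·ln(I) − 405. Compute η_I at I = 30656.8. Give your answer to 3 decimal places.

1.961

At I = 30656.8: Q = 21.034.
dQ/dI = 41.24/I = 0.00134522 at this income.
η = (dQ/dI)·(I/Q) = 0.00134522 × (30656.8/21.034) = 1.961.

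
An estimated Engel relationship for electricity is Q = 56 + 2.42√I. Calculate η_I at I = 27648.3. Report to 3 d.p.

0.439

At I = 27648.3: Q = 458.392.
dQ/dI = 2.42/(2√I) = 0.00727698 at this income.
η = (dQ/dI)·(I/Q) = 0.00727698 × (27648.3/458.392) = 0.439.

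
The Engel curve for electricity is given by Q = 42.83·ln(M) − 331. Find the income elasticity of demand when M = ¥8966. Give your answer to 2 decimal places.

0.73

At M = 8966: Q = 58.804.
dQ/dM = 42.83/M = 0.00477694 at this income.
η = (dQ/dM)·(M/Q) = 0.00477694 × (8966/58.804) = 0.73.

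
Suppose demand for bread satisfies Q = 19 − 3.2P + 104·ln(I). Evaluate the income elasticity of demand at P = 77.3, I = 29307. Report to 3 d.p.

At P = 77.3, I = 29307: Q = 841.340.
Holding P constant, ∂Q/∂I = 104/I = 0.00354864.
η_I = (∂Q/∂I)·(I/Q) = 0.00354864 × (29307/841.340) = 0.124.

0.124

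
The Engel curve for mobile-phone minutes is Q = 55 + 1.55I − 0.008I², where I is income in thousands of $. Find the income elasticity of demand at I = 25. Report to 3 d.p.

At I = 25: Q = 88.7500.
dQ/dI = 1.55 − 0.016I = 1.15000.
η = (dQ/dI)·(I/Q) = 1.15000 × (25/88.7500) = 0.324.

0.324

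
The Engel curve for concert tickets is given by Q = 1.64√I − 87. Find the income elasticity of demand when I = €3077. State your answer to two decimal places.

11.45

At I = 3077: Q = 3.972.
dQ/dI = 1.64/(2√I) = 0.0147826 at this income.
η = (dQ/dI)·(I/Q) = 0.0147826 × (3077/3.972) = 11.45.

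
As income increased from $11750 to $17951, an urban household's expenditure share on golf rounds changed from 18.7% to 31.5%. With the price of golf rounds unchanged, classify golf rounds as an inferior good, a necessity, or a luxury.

The budget share rises as income rises, so η > 1.

luxury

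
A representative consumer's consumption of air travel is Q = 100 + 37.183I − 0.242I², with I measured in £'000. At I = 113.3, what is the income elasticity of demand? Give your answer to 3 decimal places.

-1.658

At I = 113.3: Q = 1206.3065.
dQ/dI = 37.183 − 0.484I = -17.65420.
η = (dQ/dI)·(I/Q) = -17.65420 × (113.3/1206.3065) = -1.658.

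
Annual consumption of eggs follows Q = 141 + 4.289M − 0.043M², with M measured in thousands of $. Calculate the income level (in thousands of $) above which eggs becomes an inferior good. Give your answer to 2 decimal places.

49.87

dQ/dM = 4.289 − 0.086M.
The good is inferior where dQ/dM < 0. Setting dQ/dM = 0 gives M = 4.289 / 0.086 = 49.87.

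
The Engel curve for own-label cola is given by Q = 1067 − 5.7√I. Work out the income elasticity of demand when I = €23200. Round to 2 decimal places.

-2.18

At I = 23200: Q = 198.802.
dQ/dI = -5.7/(2√I) = -0.0187112 at this income.
η = (dQ/dI)·(I/Q) = -0.0187112 × (23200/198.802) = -2.18.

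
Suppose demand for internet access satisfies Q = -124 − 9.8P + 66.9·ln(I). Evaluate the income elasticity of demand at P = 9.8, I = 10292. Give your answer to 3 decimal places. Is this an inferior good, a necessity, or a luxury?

At P = 9.8, I = 10292: Q = 398.057.
Holding P constant, ∂Q/∂I = 66.9/I = 0.00650019.
η_I = (∂Q/∂I)·(I/Q) = 0.00650019 × (10292/398.057) = 0.168.
Since 0 < η < 1, this is a necessity.

0.168 (necessity)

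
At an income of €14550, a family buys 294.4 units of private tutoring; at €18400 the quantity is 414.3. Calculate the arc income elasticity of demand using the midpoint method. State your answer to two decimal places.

ΔQ = 414.3 − 294.4 = 119.9; midpoint Q̄ = (294.4 + 414.3)/2 = 354.35.
ΔI = 18400 − 14550 = 3850; midpoint Ī = (14550 + 18400)/2 = 16475.
η = (ΔQ/Q̄) ÷ (ΔI/Ī) = (119.9/354.35) ÷ (3850/16475) = 1.45.

1.45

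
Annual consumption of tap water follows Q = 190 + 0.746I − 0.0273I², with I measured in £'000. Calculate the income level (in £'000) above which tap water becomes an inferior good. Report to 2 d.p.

dQ/dI = 0.746 − 0.0546I.
The good is inferior where dQ/dI < 0. Setting dQ/dI = 0 gives I = 0.746 / 0.0546 = 13.66.

13.66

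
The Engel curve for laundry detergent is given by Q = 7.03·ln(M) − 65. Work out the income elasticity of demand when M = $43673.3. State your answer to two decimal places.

0.70

At M = 43673.3: Q = 10.112.
dQ/dM = 7.03/M = 0.000160968 at this income.
η = (dQ/dM)·(M/Q) = 0.000160968 × (43673.3/10.112) = 0.70.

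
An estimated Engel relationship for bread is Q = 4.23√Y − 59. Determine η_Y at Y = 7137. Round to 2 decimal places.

0.60

At Y = 7137: Q = 298.354.
dQ/dY = 4.23/(2√Y) = 0.0250353 at this income.
η = (dQ/dY)·(Y/Q) = 0.0250353 × (7137/298.354) = 0.60.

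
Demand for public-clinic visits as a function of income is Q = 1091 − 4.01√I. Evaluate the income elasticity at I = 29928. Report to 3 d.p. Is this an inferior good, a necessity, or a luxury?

At I = 29928: Q = 397.282.
dQ/dI = -4.01/(2√I) = -0.0115898 at this income.
η = (dQ/dI)·(I/Q) = -0.0115898 × (29928/397.282) = -0.873.
Since η < 0, the good is an inferior good.

-0.873 (inferior good)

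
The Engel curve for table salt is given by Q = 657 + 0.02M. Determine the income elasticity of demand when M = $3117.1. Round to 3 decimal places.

At M = 3117.1: Q = 719.342.
dQ/dM = 0.02.
η = (dQ/dM)·(M/Q) = 0.02 × (3117.1/719.342) = 0.087.

0.087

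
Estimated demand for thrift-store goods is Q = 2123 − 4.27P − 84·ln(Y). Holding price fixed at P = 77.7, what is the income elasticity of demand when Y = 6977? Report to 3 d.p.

-0.080

At P = 77.7, Y = 6977: Q = 1047.790.
Holding P constant, ∂Q/∂Y = -84/Y = -0.0120396.
η_Y = (∂Q/∂Y)·(Y/Q) = -0.0120396 × (6977/1047.790) = -0.080.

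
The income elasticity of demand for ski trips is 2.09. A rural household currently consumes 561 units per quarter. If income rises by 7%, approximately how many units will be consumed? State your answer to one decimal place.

643.1

%ΔQ ≈ η × %ΔI = 2.09 × 7% = 14.63%.
New Q ≈ 561 × (1 + 0.1463) = 643.1.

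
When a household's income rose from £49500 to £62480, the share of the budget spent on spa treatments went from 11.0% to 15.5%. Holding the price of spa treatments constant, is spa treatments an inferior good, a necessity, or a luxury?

luxury

The budget share rises as income rises, so η > 1.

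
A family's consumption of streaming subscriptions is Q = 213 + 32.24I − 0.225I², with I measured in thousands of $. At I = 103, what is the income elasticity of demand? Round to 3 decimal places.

-1.267

At I = 103: Q = 1146.6950.
dQ/dI = 32.24 − 0.45I = -14.11000.
η = (dQ/dI)·(I/Q) = -14.11000 × (103/1146.6950) = -1.267.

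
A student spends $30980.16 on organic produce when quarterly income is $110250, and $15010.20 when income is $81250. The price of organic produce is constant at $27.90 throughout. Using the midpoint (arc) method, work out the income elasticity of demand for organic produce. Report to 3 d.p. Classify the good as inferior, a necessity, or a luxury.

With a constant price, Q₁ = 30980.16/27.90 = 1110.400 and Q₂ = 15010.20/27.90 = 538.000 (equivalently, work directly with expenditure since P cancels).
Midpoint %ΔQ = (15010.20 − 30980.16)/22995.18 = -0.69449; midpoint %ΔI = (81250 − 110250)/95750 = -0.30287.
η = -0.69449 / -0.30287 = 2.293.
η > 1 ⇒ luxury.

2.293 (luxury)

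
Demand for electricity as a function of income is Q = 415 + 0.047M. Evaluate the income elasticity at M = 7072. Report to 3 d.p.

0.445

At M = 7072: Q = 747.384.
dQ/dM = 0.047.
η = (dQ/dM)·(M/Q) = 0.047 × (7072/747.384) = 0.445.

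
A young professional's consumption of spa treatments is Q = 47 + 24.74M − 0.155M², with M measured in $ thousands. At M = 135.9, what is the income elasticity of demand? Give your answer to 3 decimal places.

At M = 135.9: Q = 546.5004.
dQ/dM = 24.74 − 0.31M = -17.38900.
η = (dQ/dM)·(M/Q) = -17.38900 × (135.9/546.5004) = -4.324.

-4.324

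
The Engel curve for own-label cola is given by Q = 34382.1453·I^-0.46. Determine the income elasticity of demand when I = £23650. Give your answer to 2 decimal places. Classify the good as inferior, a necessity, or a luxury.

-0.46 (inferior good)

For Q = A·I^β the income elasticity is constant and equal to β.
Here β = -0.46, so η = -0.46.
Since η < 0, the good is an inferior good.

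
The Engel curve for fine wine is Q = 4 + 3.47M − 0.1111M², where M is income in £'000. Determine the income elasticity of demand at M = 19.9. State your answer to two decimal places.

-0.65

At M = 19.9: Q = 29.0563.
dQ/dM = 3.47 − 0.2222M = -0.95178.
η = (dQ/dM)·(M/Q) = -0.95178 × (19.9/29.0563) = -0.65.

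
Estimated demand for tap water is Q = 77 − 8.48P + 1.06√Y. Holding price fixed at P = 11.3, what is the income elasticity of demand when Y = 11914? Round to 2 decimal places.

At P = 11.3, Y = 11914: Q = 96.876.
Holding P constant, ∂Q/∂Y = 1.06/(2√Y) = 0.00485565.
η_Y = (∂Q/∂Y)·(Y/Q) = 0.00485565 × (11914/96.876) = 0.60.

0.60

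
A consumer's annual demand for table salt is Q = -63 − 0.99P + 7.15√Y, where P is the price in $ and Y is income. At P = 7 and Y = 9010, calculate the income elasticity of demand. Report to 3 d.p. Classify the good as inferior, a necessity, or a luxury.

At P = 7, Y = 9010: Q = 608.755.
Holding P constant, ∂Q/∂Y = 7.15/(2√Y) = 0.0376629.
η_Y = (∂Q/∂Y)·(Y/Q) = 0.0376629 × (9010/608.755) = 0.557.
Since 0 < η < 1, this is a necessity.

0.557 (necessity)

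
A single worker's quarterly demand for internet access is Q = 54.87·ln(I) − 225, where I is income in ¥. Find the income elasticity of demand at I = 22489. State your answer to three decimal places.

At I = 22489: Q = 324.840.
dQ/dI = 54.87/I = 0.00243986 at this income.
η = (dQ/dI)·(I/Q) = 0.00243986 × (22489/324.840) = 0.169.

0.169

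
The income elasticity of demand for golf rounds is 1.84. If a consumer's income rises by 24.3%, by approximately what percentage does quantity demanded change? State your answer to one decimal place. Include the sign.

44.7%

%ΔQ ≈ η × %ΔI = 1.84 × 24.3% = 44.7%.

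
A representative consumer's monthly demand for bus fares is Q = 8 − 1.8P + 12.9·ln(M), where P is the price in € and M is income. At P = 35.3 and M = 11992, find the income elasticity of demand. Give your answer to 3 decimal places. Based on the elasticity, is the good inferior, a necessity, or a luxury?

0.197 (necessity)

At P = 35.3, M = 11992: Q = 65.617.
Holding P constant, ∂Q/∂M = 12.9/M = 0.00107572.
η_M = (∂Q/∂M)·(M/Q) = 0.00107572 × (11992/65.617) = 0.197.
Since 0 < η < 1, this is a necessity.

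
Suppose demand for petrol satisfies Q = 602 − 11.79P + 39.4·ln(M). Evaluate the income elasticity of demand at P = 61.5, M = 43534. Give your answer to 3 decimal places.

At P = 61.5, M = 43534: Q = 297.758.
Holding P constant, ∂Q/∂M = 39.4/M = 0.00090504.
η_M = (∂Q/∂M)·(M/Q) = 0.00090504 × (43534/297.758) = 0.132.

0.132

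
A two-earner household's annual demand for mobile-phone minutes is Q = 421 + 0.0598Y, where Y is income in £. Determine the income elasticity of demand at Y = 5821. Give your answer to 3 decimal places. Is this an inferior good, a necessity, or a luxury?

0.453 (necessity)

At Y = 5821: Q = 769.096.
dQ/dY = 0.0598.
η = (dQ/dY)·(Y/Q) = 0.0598 × (5821/769.096) = 0.453.
Since 0 < η < 1, the good is a necessity.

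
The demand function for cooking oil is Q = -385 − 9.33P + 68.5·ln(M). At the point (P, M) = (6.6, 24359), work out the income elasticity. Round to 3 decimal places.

0.279

At P = 6.6, M = 24359: Q = 245.317.
Holding P constant, ∂Q/∂M = 68.5/M = 0.0028121.
η_M = (∂Q/∂M)·(M/Q) = 0.0028121 × (24359/245.317) = 0.279.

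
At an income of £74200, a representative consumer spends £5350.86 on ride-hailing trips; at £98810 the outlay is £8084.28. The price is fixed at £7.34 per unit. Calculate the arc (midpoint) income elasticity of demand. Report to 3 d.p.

With a constant price, Q₁ = 5350.86/7.34 = 729.000 and Q₂ = 8084.28/7.34 = 1101.401 (equivalently, work directly with expenditure since P cancels).
Midpoint %ΔQ = (8084.28 − 5350.86)/6717.57 = 0.40691; midpoint %ΔI = (98810 − 74200)/86505 = 0.28449.
η = 0.40691 / 0.28449 = 1.430.

1.430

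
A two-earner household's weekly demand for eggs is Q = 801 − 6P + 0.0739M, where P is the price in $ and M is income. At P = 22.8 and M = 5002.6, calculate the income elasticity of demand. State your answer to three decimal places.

At P = 22.8, M = 5002.6: Q = 1033.892.
Holding P constant, ∂Q/∂M = 0.0739.
η_M = (∂Q/∂M)·(M/Q) = 0.0739 × (5002.6/1033.892) = 0.358.

0.358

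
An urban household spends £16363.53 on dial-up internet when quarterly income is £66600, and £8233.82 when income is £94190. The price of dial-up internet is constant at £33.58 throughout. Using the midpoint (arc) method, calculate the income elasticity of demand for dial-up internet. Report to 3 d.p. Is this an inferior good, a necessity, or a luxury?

-1.926 (inferior good)

With a constant price, Q₁ = 16363.53/33.58 = 487.300 and Q₂ = 8233.82/33.58 = 245.200 (equivalently, work directly with expenditure since P cancels).
Midpoint %ΔQ = (8233.82 − 16363.53)/12298.68 = -0.66102; midpoint %ΔI = (94190 − 66600)/80395 = 0.34318.
η = -0.66102 / 0.34318 = -1.926.
η < 0 ⇒ inferior good.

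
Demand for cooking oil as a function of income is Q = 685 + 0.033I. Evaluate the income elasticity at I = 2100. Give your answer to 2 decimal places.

0.09

At I = 2100: Q = 754.300.
dQ/dI = 0.033.
η = (dQ/dI)·(I/Q) = 0.033 × (2100/754.300) = 0.09.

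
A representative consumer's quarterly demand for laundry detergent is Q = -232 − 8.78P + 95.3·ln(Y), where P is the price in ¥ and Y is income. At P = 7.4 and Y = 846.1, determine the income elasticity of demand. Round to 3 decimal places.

0.276

At P = 7.4, Y = 846.1: Q = 345.411.
Holding P constant, ∂Q/∂Y = 95.3/Y = 0.112634.
η_Y = (∂Q/∂Y)·(Y/Q) = 0.112634 × (846.1/345.411) = 0.276.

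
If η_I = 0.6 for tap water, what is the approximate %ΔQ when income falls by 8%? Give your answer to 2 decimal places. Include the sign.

-4.80%

%ΔQ ≈ η × %ΔI = 0.6 × (-8%) = -4.80%.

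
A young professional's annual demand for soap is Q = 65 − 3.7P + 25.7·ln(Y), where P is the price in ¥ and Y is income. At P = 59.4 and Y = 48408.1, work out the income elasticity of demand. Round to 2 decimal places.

At P = 59.4, Y = 48408.1: Q = 122.457.
Holding P constant, ∂Q/∂Y = 25.7/Y = 0.000530903.
η_Y = (∂Q/∂Y)·(Y/Q) = 0.000530903 × (48408.1/122.457) = 0.21.

0.21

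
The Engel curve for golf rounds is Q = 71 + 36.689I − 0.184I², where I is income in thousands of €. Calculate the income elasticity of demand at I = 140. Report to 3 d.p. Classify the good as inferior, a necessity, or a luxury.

At I = 140: Q = 1601.0600.
dQ/dI = 36.689 − 0.368I = -14.83100.
η = (dQ/dI)·(I/Q) = -14.83100 × (140/1601.0600) = -1.297.
η < 0 ⇒ inferior good.

-1.297 (inferior good)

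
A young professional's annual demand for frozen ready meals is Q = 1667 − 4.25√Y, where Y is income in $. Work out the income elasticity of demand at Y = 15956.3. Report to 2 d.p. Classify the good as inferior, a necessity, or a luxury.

At Y = 15956.3: Q = 1130.147.
dQ/dY = -4.25/(2√Y) = -0.0168226 at this income.
η = (dQ/dY)·(Y/Q) = -0.0168226 × (15956.3/1130.147) = -0.24.
Since η < 0, the good is an inferior good.

-0.24 (inferior good)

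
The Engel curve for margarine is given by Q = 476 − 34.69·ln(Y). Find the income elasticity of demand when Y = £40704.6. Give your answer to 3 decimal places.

At Y = 40704.6: Q = 107.797.
dQ/dY = -34.69/Y = -0.000852238 at this income.
η = (dQ/dY)·(Y/Q) = -0.000852238 × (40704.6/107.797) = -0.322.

-0.322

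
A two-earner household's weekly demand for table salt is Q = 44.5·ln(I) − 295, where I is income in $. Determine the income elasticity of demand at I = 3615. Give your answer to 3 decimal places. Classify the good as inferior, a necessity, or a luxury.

0.640 (necessity)

At I = 3615: Q = 69.582.
dQ/dI = 44.5/I = 0.0123098 at this income.
η = (dQ/dI)·(I/Q) = 0.0123098 × (3615/69.582) = 0.640.
Since 0 < η < 1, the good is a necessity.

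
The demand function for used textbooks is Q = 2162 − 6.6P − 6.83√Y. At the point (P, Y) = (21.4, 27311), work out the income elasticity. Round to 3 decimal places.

-0.633

At P = 21.4, Y = 27311: Q = 892.031.
Holding P constant, ∂Q/∂Y = -6.83/(2√Y) = -0.0206644.
η_Y = (∂Q/∂Y)·(Y/Q) = -0.0206644 × (27311/892.031) = -0.633.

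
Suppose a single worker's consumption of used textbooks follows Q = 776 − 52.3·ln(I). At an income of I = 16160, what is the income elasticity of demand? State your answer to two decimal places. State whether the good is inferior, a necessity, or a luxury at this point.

At I = 16160: Q = 269.198.
dQ/dI = -52.3/I = -0.00323639 at this income.
η = (dQ/dI)·(I/Q) = -0.00323639 × (16160/269.198) = -0.19.
Since η < 0, the good is an inferior good.

-0.19 (inferior good)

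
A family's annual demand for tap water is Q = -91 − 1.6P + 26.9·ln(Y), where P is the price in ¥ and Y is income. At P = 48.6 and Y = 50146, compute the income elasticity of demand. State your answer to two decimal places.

0.22

At P = 48.6, Y = 50146: Q = 122.370.
Holding P constant, ∂Q/∂Y = 26.9/Y = 0.000536434.
η_Y = (∂Q/∂Y)·(Y/Q) = 0.000536434 × (50146/122.370) = 0.22.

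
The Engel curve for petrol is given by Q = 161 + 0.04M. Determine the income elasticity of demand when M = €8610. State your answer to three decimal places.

At M = 8610: Q = 505.400.
dQ/dM = 0.04.
η = (dQ/dM)·(M/Q) = 0.04 × (8610/505.400) = 0.681.

0.681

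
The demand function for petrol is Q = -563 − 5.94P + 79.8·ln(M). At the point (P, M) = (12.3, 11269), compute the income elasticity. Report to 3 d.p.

0.736

At P = 12.3, M = 11269: Q = 108.457.
Holding P constant, ∂Q/∂M = 79.8/M = 0.00708137.
η_M = (∂Q/∂M)·(M/Q) = 0.00708137 × (11269/108.457) = 0.736.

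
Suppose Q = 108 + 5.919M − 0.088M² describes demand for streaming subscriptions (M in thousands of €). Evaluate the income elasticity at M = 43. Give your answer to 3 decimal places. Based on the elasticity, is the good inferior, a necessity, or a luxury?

-0.355 (inferior good)

At M = 43: Q = 199.8050.
dQ/dM = 5.919 − 0.176M = -1.64900.
η = (dQ/dM)·(M/Q) = -1.64900 × (43/199.8050) = -0.355.
η < 0 ⇒ inferior good.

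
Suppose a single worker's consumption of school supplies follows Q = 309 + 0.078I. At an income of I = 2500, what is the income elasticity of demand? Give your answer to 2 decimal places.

0.39

At I = 2500: Q = 504.000.
dQ/dI = 0.078.
η = (dQ/dI)·(I/Q) = 0.078 × (2500/504.000) = 0.39.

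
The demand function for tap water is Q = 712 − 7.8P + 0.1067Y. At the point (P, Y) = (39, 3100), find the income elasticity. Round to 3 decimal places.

At P = 39, Y = 3100: Q = 738.570.
Holding P constant, ∂Q/∂Y = 0.1067.
η_Y = (∂Q/∂Y)·(Y/Q) = 0.1067 × (3100/738.570) = 0.448.

0.448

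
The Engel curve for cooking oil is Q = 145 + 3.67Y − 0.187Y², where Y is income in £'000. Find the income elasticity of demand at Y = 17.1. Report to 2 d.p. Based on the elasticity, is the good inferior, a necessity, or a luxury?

-0.30 (inferior good)

At Y = 17.1: Q = 153.0763.
dQ/dY = 3.67 − 0.374Y = -2.72540.
η = (dQ/dY)·(Y/Q) = -2.72540 × (17.1/153.0763) = -0.30.
η < 0 ⇒ inferior good.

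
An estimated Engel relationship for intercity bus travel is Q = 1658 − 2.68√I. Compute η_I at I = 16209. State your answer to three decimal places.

-0.130

At I = 16209: Q = 1316.797.
dQ/dI = -2.68/(2√I) = -0.0105251 at this income.
η = (dQ/dI)·(I/Q) = -0.0105251 × (16209/1316.797) = -0.130.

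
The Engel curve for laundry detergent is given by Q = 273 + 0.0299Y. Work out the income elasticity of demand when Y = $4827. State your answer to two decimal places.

0.35

At Y = 4827: Q = 417.327.
dQ/dY = 0.0299.
η = (dQ/dY)·(Y/Q) = 0.0299 × (4827/417.327) = 0.35.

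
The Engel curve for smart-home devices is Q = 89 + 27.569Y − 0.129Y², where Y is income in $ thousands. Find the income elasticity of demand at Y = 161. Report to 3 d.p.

-1.900

At Y = 161: Q = 1183.8000.
dQ/dY = 27.569 − 0.258Y = -13.96900.
η = (dQ/dY)·(Y/Q) = -13.96900 × (161/1183.8000) = -1.900.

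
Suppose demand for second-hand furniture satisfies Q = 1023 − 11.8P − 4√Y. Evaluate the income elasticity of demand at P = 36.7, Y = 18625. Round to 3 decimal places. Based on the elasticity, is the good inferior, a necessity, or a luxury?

At P = 36.7, Y = 18625: Q = 44.046.
Holding P constant, ∂Q/∂Y = -4/(2√Y) = -0.0146549.
η_Y = (∂Q/∂Y)·(Y/Q) = -0.0146549 × (18625/44.046) = -6.197.
Since η < 0, this is an inferior good.

-6.197 (inferior good)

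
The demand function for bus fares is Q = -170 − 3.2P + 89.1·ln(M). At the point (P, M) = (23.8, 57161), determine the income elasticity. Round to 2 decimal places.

At P = 23.8, M = 57161: Q = 729.808.
Holding P constant, ∂Q/∂M = 89.1/M = 0.00155876.
η_M = (∂Q/∂M)·(M/Q) = 0.00155876 × (57161/729.808) = 0.12.

0.12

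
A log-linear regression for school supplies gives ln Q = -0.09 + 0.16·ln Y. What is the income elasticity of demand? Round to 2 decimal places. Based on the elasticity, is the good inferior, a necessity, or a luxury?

0.16 (necessity)

In a log-linear demand, the coefficient on ln Y is the income elasticity.
So η = 0.16.
0 < η < 1 ⇒ necessity.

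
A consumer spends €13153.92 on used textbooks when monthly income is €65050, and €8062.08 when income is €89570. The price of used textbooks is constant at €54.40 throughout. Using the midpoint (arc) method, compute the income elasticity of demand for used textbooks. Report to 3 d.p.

-1.513

With a constant price, Q₁ = 13153.92/54.40 = 241.800 and Q₂ = 8062.08/54.40 = 148.200 (equivalently, work directly with expenditure since P cancels).
Midpoint %ΔQ = (8062.08 − 13153.92)/10608.00 = -0.48000; midpoint %ΔI = (89570 − 65050)/77310 = 0.31716.
η = -0.48000 / 0.31716 = -1.513.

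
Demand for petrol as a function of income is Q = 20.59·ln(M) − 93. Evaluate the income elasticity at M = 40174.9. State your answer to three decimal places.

0.164

At M = 40174.9: Q = 125.275.
dQ/dM = 20.59/M = 0.000512509 at this income.
η = (dQ/dM)·(M/Q) = 0.000512509 × (40174.9/125.275) = 0.164.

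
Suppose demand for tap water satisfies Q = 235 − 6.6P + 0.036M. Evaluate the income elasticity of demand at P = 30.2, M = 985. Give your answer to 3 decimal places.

At P = 30.2, M = 985: Q = 71.140.
Holding P constant, ∂Q/∂M = 0.036.
η_M = (∂Q/∂M)·(M/Q) = 0.036 × (985/71.140) = 0.498.

0.498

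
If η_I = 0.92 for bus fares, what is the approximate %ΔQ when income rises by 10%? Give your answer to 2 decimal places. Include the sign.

%ΔQ ≈ η × %ΔI = 0.92 × 10% = 9.20%.

9.20%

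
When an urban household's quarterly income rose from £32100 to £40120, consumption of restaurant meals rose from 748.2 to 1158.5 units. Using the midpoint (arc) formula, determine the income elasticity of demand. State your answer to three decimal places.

ΔQ = 1158.5 − 748.2 = 410.3; midpoint Q̄ = (748.2 + 1158.5)/2 = 953.35.
ΔI = 40120 − 32100 = 8020; midpoint Ī = (32100 + 40120)/2 = 36110.
η = (ΔQ/Q̄) ÷ (ΔI/Ī) = (410.3/953.35) ÷ (8020/36110) = 1.938.

1.938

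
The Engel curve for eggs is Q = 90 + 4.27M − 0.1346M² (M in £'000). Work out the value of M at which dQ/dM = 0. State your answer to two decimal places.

15.86

dQ/dM = 4.27 − 0.2692M.
The good is inferior where dQ/dM < 0. Setting dQ/dM = 0 gives M = 4.27 / 0.2692 = 15.86.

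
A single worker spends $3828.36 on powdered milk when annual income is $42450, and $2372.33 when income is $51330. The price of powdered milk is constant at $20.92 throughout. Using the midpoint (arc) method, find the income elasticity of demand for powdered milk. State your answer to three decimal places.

With a constant price, Q₁ = 3828.36/20.92 = 183.000 and Q₂ = 2372.33/20.92 = 113.400 (equivalently, work directly with expenditure since P cancels).
Midpoint %ΔQ = (2372.33 − 3828.36)/3100.35 = -0.46963; midpoint %ΔI = (51330 − 42450)/46890 = 0.18938.
η = -0.46963 / 0.18938 = -2.480.

-2.480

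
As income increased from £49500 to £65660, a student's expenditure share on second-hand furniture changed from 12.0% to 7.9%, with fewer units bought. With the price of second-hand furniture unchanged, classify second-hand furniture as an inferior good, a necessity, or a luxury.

Quantity demanded falls as income rises, so η < 0.

inferior good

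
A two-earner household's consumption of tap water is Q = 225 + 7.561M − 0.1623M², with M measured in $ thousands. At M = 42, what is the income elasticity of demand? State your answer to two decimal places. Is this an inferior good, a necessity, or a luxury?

-1.00 (inferior good)

At M = 42: Q = 256.2648.
dQ/dM = 7.561 − 0.3246M = -6.07220.
η = (dQ/dM)·(M/Q) = -6.07220 × (42/256.2648) = -1.00.
η < 0 ⇒ inferior good.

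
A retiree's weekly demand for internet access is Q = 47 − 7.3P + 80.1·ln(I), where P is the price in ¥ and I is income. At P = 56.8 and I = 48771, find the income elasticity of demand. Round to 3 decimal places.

At P = 56.8, I = 48771: Q = 497.031.
Holding P constant, ∂Q/∂I = 80.1/I = 0.00164237.
η_I = (∂Q/∂I)·(I/Q) = 0.00164237 × (48771/497.031) = 0.161.

0.161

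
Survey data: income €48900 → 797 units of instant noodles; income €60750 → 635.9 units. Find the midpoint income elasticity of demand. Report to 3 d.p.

ΔQ = 635.9 − 797 = -161.1; midpoint Q̄ = (797 + 635.9)/2 = 716.45.
ΔI = 60750 − 48900 = 11850; midpoint Ī = (48900 + 60750)/2 = 54825.
η = (ΔQ/Q̄) ÷ (ΔI/Ī) = (-161.1/716.45) ÷ (11850/54825) = -1.040.

-1.040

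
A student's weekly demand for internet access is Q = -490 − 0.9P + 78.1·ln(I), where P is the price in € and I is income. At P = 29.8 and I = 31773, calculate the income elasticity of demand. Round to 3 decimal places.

At P = 29.8, I = 31773: Q = 292.794.
Holding P constant, ∂Q/∂I = 78.1/I = 0.00245806.
η_I = (∂Q/∂I)·(I/Q) = 0.00245806 × (31773/292.794) = 0.267.

0.267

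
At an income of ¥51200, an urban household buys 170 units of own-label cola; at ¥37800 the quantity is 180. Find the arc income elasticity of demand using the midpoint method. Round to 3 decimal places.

-0.190

ΔQ = 180 − 170 = 10; midpoint Q̄ = (170 + 180)/2 = 175.
ΔI = 37800 − 51200 = -13400; midpoint Ī = (51200 + 37800)/2 = 44500.
η = (ΔQ/Q̄) ÷ (ΔI/Ī) = (10/175) ÷ (-13400/44500) = -0.190.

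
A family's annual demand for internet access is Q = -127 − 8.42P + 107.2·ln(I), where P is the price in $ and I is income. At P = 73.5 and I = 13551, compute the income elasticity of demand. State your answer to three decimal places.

At P = 73.5, I = 13551: Q = 274.054.
Holding P constant, ∂Q/∂I = 107.2/I = 0.00791086.
η_I = (∂Q/∂I)·(I/Q) = 0.00791086 × (13551/274.054) = 0.391.

0.391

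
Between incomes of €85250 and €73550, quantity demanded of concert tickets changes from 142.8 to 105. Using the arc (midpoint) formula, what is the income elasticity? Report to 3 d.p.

ΔQ = 105 − 142.8 = -37.8; midpoint Q̄ = (142.8 + 105)/2 = 123.9.
ΔI = 73550 − 85250 = -11700; midpoint Ī = (85250 + 73550)/2 = 79400.
η = (ΔQ/Q̄) ÷ (ΔI/Ī) = (-37.8/123.9) ÷ (-11700/79400) = 2.070.

2.070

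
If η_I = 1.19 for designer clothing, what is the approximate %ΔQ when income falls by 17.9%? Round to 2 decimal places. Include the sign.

%ΔQ ≈ η × %ΔI = 1.19 × (-17.9%) = -21.30%.

-21.30%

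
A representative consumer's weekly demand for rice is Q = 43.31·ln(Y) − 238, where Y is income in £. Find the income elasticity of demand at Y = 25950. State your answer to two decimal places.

At Y = 25950: Q = 202.200.
dQ/dY = 43.31/Y = 0.00166898 at this income.
η = (dQ/dY)·(Y/Q) = 0.00166898 × (25950/202.200) = 0.21.

0.21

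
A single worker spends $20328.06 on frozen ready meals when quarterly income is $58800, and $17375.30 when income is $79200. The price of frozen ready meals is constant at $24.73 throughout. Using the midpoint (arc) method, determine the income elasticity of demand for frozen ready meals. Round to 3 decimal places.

-0.530

With a constant price, Q₁ = 20328.06/24.73 = 822.000 and Q₂ = 17375.30/24.73 = 702.600 (equivalently, work directly with expenditure since P cancels).
Midpoint %ΔQ = (17375.30 − 20328.06)/18851.68 = -0.15663; midpoint %ΔI = (79200 − 58800)/69000 = 0.29565.
η = -0.15663 / 0.29565 = -0.530.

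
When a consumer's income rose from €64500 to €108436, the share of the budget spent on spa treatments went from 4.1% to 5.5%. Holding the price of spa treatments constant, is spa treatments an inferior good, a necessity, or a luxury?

The budget share rises as income rises, so η > 1.

luxury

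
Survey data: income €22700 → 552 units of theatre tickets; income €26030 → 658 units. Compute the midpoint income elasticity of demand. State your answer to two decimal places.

1.28

ΔQ = 658 − 552 = 106; midpoint Q̄ = (552 + 658)/2 = 605.
ΔI = 26030 − 22700 = 3330; midpoint Ī = (22700 + 26030)/2 = 24365.
η = (ΔQ/Q̄) ÷ (ΔI/Ī) = (106/605) ÷ (3330/24365) = 1.28.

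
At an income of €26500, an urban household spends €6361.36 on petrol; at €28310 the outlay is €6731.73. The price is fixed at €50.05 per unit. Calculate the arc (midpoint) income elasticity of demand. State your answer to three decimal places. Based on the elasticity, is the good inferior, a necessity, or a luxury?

With a constant price, Q₁ = 6361.36/50.05 = 127.100 and Q₂ = 6731.73/50.05 = 134.500 (equivalently, work directly with expenditure since P cancels).
Midpoint %ΔQ = (6731.73 − 6361.36)/6546.55 = 0.05657; midpoint %ΔI = (28310 − 26500)/27405 = 0.06605.
η = 0.05657 / 0.06605 = 0.857.
0 < η < 1 ⇒ necessity.

0.857 (necessity)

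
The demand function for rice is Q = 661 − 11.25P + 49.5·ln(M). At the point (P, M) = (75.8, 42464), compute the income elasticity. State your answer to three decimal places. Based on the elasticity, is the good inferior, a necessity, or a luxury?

At P = 75.8, M = 42464: Q = 335.742.
Holding P constant, ∂Q/∂M = 49.5/M = 0.00116569.
η_M = (∂Q/∂M)·(M/Q) = 0.00116569 × (42464/335.742) = 0.147.
Since 0 < η < 1, this is a necessity.

0.147 (necessity)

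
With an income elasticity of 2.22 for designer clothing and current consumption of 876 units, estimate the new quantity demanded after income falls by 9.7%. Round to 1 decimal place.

%ΔQ ≈ η × %ΔI = 2.22 × (-9.7%) = -21.534%.
New Q ≈ 876 × (1 − 0.21534) = 687.4.

687.4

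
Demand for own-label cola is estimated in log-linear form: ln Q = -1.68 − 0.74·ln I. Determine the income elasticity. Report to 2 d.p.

In a log-linear demand, the coefficient on ln I is the income elasticity.
So η = -0.74.

-0.74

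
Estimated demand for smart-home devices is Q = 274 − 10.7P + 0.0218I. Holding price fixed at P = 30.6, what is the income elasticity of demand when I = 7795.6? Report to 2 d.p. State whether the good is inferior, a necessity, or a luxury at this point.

1.46 (luxury)

At P = 30.6, I = 7795.6: Q = 116.524.
Holding P constant, ∂Q/∂I = 0.0218.
η_I = (∂Q/∂I)·(I/Q) = 0.0218 × (7795.6/116.524) = 1.46.
Since η > 1, this is a luxury.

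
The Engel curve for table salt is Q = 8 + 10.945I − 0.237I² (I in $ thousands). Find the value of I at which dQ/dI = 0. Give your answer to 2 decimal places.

23.09

dQ/dI = 10.945 − 0.474I.
The good is inferior where dQ/dI < 0. Setting dQ/dI = 0 gives I = 10.945 / 0.474 = 23.09.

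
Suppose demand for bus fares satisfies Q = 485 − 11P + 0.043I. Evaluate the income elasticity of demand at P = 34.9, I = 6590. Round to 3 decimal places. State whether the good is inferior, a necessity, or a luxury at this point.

0.737 (necessity)

At P = 34.9, I = 6590: Q = 384.470.
Holding P constant, ∂Q/∂I = 0.043.
η_I = (∂Q/∂I)·(I/Q) = 0.043 × (6590/384.470) = 0.737.
Since 0 < η < 1, this is a necessity.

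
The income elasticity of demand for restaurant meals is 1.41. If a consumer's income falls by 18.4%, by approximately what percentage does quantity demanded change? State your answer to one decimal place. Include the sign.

-25.9%

%ΔQ ≈ η × %ΔI = 1.41 × (-18.4%) = -25.9%.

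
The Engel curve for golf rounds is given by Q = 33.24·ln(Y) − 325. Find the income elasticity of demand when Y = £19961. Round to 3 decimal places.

At Y = 19961: Q = 4.127.
dQ/dY = 33.24/Y = 0.00166525 at this income.
η = (dQ/dY)·(Y/Q) = 0.00166525 × (19961/4.127) = 8.054.

8.054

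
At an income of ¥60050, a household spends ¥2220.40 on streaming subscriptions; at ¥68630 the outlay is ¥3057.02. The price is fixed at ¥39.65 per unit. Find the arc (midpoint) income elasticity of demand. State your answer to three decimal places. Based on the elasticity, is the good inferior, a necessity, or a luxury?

2.378 (luxury)

With a constant price, Q₁ = 2220.40/39.65 = 56.000 and Q₂ = 3057.02/39.65 = 77.100 (equivalently, work directly with expenditure since P cancels).
Midpoint %ΔQ = (3057.02 − 2220.40)/2638.71 = 0.31706; midpoint %ΔI = (68630 − 60050)/64340 = 0.13335.
η = 0.31706 / 0.13335 = 2.378.
η > 1 ⇒ luxury.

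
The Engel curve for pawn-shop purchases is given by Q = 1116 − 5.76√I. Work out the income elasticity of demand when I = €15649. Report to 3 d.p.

At I = 15649: Q = 395.447.
dQ/dI = -5.76/(2√I) = -0.0230223 at this income.
η = (dQ/dI)·(I/Q) = -0.0230223 × (15649/395.447) = -0.911.

-0.911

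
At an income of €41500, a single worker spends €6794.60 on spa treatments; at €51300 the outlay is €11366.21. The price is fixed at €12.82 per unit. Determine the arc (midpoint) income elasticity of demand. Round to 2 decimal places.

With a constant price, Q₁ = 6794.60/12.82 = 530.000 and Q₂ = 11366.21/12.82 = 886.600 (equivalently, work directly with expenditure since P cancels).
Midpoint %ΔQ = (11366.21 − 6794.60)/9080.40 = 0.50346; midpoint %ΔI = (51300 − 41500)/46400 = 0.21121.
η = 0.50346 / 0.21121 = 2.38.

2.38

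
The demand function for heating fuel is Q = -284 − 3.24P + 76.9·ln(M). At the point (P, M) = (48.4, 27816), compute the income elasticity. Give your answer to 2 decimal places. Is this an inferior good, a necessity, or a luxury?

At P = 48.4, M = 27816: Q = 346.130.
Holding P constant, ∂Q/∂M = 76.9/M = 0.0027646.
η_M = (∂Q/∂M)·(M/Q) = 0.0027646 × (27816/346.130) = 0.22.
Since 0 < η < 1, this is a necessity.

0.22 (necessity)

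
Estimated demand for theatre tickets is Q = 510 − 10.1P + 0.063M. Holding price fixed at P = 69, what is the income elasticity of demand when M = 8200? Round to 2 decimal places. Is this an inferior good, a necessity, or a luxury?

At P = 69, M = 8200: Q = 329.700.
Holding P constant, ∂Q/∂M = 0.063.
η_M = (∂Q/∂M)·(M/Q) = 0.063 × (8200/329.700) = 1.57.
Since η > 1, this is a luxury.

1.57 (luxury)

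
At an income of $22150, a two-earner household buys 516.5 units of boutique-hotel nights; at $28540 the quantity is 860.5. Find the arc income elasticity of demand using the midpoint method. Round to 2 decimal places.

1.98

ΔQ = 860.5 − 516.5 = 344; midpoint Q̄ = (516.5 + 860.5)/2 = 688.5.
ΔI = 28540 − 22150 = 6390; midpoint Ī = (22150 + 28540)/2 = 25345.
η = (ΔQ/Q̄) ÷ (ΔI/Ī) = (344/688.5) ÷ (6390/25345) = 1.98.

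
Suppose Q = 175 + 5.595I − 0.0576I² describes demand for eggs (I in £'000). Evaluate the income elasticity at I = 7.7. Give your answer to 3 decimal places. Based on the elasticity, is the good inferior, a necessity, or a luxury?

At I = 7.7: Q = 214.6664.
dQ/dI = 5.595 − 0.1152I = 4.70796.
η = (dQ/dI)·(I/Q) = 4.70796 × (7.7/214.6664) = 0.169.
0 < η < 1 ⇒ necessity.

0.169 (necessity)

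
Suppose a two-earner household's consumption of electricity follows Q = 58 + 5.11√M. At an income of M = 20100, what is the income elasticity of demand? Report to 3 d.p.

At M = 20100: Q = 782.468.
dQ/dM = 5.11/(2√M) = 0.0180216 at this income.
η = (dQ/dM)·(M/Q) = 0.0180216 × (20100/782.468) = 0.463.

0.463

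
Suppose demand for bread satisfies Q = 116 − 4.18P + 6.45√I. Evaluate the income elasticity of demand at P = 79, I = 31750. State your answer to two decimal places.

0.61

At P = 79, I = 31750: Q = 935.075.
Holding P constant, ∂Q/∂I = 6.45/(2√I) = 0.0180991.
η_I = (∂Q/∂I)·(I/Q) = 0.0180991 × (31750/935.075) = 0.61.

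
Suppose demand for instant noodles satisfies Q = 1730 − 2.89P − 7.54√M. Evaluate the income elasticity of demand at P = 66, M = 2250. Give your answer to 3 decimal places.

At P = 66, M = 2250: Q = 1181.606.
Holding P constant, ∂Q/∂M = -7.54/(2√M) = -0.0794786.
η_M = (∂Q/∂M)·(M/Q) = -0.0794786 × (2250/1181.606) = -0.151.

-0.151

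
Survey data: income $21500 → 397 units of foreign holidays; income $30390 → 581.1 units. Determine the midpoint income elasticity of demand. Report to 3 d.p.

1.099

ΔQ = 581.1 − 397 = 184.1; midpoint Q̄ = (397 + 581.1)/2 = 489.05.
ΔI = 30390 − 21500 = 8890; midpoint Ī = (21500 + 30390)/2 = 25945.
η = (ΔQ/Q̄) ÷ (ΔI/Ī) = (184.1/489.05) ÷ (8890/25945) = 1.099.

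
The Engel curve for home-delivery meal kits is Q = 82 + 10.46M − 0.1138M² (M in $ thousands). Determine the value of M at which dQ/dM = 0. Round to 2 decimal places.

dQ/dM = 10.46 − 0.2276M.
The good is inferior where dQ/dM < 0. Setting dQ/dM = 0 gives M = 10.46 / 0.2276 = 45.96.

45.96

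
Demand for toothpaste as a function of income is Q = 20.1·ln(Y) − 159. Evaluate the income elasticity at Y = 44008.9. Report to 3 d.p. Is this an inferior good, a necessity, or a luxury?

At Y = 44008.9: Q = 55.912.
dQ/dY = 20.1/Y = 0.000456726 at this income.
η = (dQ/dY)·(Y/Q) = 0.000456726 × (44008.9/55.912) = 0.359.
Since 0 < η < 1, the good is a necessity.

0.359 (necessity)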